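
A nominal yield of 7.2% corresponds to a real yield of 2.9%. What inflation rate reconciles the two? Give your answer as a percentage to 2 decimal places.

4.18%

From (1+r_nom) = (1+r_real)(1+π), we get 1+π = (1 + 7.2%)/(1 + 2.9%) = 1.072/1.029 ≈ 1.04179.
So π ≈ 4.1788%.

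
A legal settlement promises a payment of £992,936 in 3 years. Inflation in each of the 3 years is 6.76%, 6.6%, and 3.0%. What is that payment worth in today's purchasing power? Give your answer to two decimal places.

£847,067.97

Price-level factor over 3 years: 1.0676 × 1.066 × 1.030 = 1.172203448.
Purchasing power today: £992,936 divided by that factor.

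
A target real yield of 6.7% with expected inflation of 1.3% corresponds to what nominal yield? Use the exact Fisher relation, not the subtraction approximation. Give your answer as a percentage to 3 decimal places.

By the Fisher equation, 1 + r_nom = (1 + 6.7%)(1 + 1.3%) = 1.067 × 1.013 = 1.080871.
So r_nom = 8.0871%.

8.087%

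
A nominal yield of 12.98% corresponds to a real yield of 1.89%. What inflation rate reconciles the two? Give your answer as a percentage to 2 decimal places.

10.88%

From (1+r_nom) = (1+r_real)(1+π), we get 1+π = (1 + 12.98%)/(1 + 1.89%) = 1.1298/1.0189 ≈ 1.10884.
So π ≈ 10.8843%.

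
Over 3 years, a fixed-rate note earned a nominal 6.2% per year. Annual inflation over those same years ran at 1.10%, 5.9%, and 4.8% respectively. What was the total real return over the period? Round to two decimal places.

Cumulative inflation factor: 1.0110 × 1.059 × 1.048 ≈ 1.12204.
Nominal growth factor: 1.19777. Real growth factor = 1.19777 / 1.12204 ≈ 1.06749.
Total real return ≈ 6.7493%.

6.75%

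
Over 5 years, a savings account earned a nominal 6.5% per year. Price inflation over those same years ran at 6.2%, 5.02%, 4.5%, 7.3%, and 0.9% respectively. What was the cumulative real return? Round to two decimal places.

8.58%

Cumulative inflation factor: 1.062 × 1.0502 × 1.045 × 1.073 × 1.009 ≈ 1.26184.
Nominal growth factor: 1.37009. Real growth factor = 1.37009 / 1.26184 ≈ 1.08579.
Total real return ≈ 8.5786%.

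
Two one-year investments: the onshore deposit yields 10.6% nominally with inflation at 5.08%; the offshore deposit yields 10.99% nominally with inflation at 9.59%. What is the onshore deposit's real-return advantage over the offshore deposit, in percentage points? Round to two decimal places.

The onshore deposit real return: 1.106/1.0508 − 1 = 5.253%.
The offshore deposit real return: 1.1099/1.0959 − 1 = 1.277%.
Difference: 5.253 − 1.277 = 3.976 pp.

3.98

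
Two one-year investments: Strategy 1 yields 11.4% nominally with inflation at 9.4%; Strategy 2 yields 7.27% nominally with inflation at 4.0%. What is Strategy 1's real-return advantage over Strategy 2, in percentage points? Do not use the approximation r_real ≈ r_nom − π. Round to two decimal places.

Strategy 1 real return: 1.114/1.094 − 1 = 1.828%.
Strategy 2 real return: 1.0727/1.040 − 1 = 3.144%.
Difference: 1.828 − 3.144 = -1.316 pp.

-1.32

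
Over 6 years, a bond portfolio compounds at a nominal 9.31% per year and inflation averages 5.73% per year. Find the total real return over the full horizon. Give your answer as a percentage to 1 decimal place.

The annual real rate is (1+9.31%)/(1+5.73%) − 1 = 3.3860%.
Compounded over 6 years: (1 + 0.033860)^6 − 1 ≈ 0.22115.

22.1%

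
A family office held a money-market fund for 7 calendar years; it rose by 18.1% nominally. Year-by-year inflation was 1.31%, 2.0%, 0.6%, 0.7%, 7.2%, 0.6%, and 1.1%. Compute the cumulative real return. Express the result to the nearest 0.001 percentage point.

3.473%

Cumulative inflation factor: 1.0131 × 1.020 × 1.006 × 1.007 × 1.072 × 1.006 × 1.011 ≈ 1.14136.
Nominal growth factor: 1.18100. Real growth factor = 1.18100 / 1.14136 ≈ 1.03473.
Total real return ≈ 3.4728%.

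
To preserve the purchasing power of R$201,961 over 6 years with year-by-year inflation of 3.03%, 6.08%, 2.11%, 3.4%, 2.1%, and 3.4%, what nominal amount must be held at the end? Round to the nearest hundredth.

Cumulative price-level factor: 1.0303 × 1.0608 × 1.0211 × 1.034 × 1.021 × 1.034 ≈ 1.2182384615.
The nominal amount required is R$201,961 scaled up by that factor.

R$246,036.66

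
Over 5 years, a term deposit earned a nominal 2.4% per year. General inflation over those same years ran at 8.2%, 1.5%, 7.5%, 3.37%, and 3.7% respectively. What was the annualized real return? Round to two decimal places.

-2.31%

Cumulative inflation factor: 1.082 × 1.015 × 1.075 × 1.0337 × 1.037 ≈ 1.26554.
Nominal growth factor: 1.12590. Real growth factor = 1.12590 / 1.26554 ≈ 0.88966.
Annualized: 0.88966^(1/5) − 1 ≈ -0.02311.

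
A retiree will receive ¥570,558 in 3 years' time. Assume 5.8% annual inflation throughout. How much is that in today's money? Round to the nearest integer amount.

¥481,773

Price-level factor over 3 years: (1 + 5.8%)^3 = 1.184287112.
Purchasing power today: ¥570,558 divided by that factor.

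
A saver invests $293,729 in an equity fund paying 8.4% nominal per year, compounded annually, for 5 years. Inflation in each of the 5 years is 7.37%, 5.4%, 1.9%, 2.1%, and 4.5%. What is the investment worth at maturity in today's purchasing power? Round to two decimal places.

Nominal value at maturity: $293,729 × (1 + 8.4%)^5 ≈ $439,635.99.
Price-level factor over 5 years: 1.0737 × 1.054 × 1.019 × 1.021 × 1.045 ≈ 1.2303814662.
The maturity value deflated by that factor is the answer in today's purchasing power.

$357,316.82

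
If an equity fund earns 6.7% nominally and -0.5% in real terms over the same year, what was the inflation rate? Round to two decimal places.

7.24%

From (1+r_nom) = (1+r_real)(1+π), we get 1+π = (1 + 6.7%)/(1 − 0.5%) = 1.067/0.995 ≈ 1.07236.
So π ≈ 7.2362%.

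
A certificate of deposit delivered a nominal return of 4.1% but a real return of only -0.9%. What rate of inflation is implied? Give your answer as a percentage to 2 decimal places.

5.05%

From (1+r_nom) = (1+r_real)(1+π), we get 1+π = (1 + 4.1%)/(1 − 0.9%) = 1.041/0.991 ≈ 1.05045.
So π ≈ 5.0454%.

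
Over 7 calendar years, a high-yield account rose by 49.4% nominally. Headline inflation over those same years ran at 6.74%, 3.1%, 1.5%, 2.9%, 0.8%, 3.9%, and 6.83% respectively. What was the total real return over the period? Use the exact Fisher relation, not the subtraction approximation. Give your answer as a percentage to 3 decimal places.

Cumulative inflation factor: 1.0674 × 1.031 × 1.015 × 1.029 × 1.008 × 1.039 × 1.0683 ≈ 1.28599.
Nominal growth factor: 1.49400. Real growth factor = 1.49400 / 1.28599 ≈ 1.16175.
Total real return ≈ 16.1754%.

16.175%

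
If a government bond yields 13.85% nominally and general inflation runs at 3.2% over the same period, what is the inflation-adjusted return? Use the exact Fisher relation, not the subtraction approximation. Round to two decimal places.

10.32%

Real return via the Fisher equation: (1 + 13.85%)/(1 + 3.2%) − 1 = 1.1385/1.032 − 1 ≈ 0.10320.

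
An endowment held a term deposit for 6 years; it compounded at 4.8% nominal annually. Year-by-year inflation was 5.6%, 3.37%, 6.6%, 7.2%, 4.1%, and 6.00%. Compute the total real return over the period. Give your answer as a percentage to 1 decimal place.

Cumulative inflation factor: 1.056 × 1.0337 × 1.066 × 1.072 × 1.041 × 1.0600 ≈ 1.37647.
Nominal growth factor: 1.32485. Real growth factor = 1.32485 / 1.37647 ≈ 0.96250.
Total real return ≈ -3.7500%.

-3.8%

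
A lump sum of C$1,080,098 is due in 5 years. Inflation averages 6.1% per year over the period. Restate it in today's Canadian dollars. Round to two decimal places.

Price-level factor over 5 years: (1 + 6.1%)^5 ≈ 1.3445498838.
Purchasing power today: C$1,080,098 divided by that factor.

C$803,315.68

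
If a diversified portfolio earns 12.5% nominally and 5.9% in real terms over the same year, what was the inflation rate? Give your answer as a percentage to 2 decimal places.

6.23%

From (1+r_nom) = (1+r_real)(1+π), we get 1+π = (1 + 12.5%)/(1 + 5.9%) = 1.125/1.059 ≈ 1.06232.
So π ≈ 6.2323%.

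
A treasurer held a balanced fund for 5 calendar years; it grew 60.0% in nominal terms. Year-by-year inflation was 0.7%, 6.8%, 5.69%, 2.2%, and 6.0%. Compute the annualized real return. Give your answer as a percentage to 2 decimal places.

5.38%

Cumulative inflation factor: 1.007 × 1.068 × 1.0569 × 1.022 × 1.060 ≈ 1.23138.
Nominal growth factor: 1.60000. Real growth factor = 1.60000 / 1.23138 ≈ 1.29936.
Annualized: 1.29936^(1/5) − 1 ≈ 0.05377.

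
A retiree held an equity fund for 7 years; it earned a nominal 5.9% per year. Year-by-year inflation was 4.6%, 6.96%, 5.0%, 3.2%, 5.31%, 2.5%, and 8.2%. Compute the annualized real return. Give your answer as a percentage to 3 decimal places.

0.767%

Cumulative inflation factor: 1.046 × 1.0696 × 1.050 × 1.032 × 1.0531 × 1.025 × 1.082 ≈ 1.41593.
Nominal growth factor: 1.49373. Real growth factor = 1.49373 / 1.41593 ≈ 1.05494.
Annualized: 1.05494^(1/7) − 1 ≈ 0.00767.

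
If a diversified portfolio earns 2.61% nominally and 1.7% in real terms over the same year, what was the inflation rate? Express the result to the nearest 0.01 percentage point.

From (1+r_nom) = (1+r_real)(1+π), we get 1+π = (1 + 2.61%)/(1 + 1.7%) = 1.0261/1.017 ≈ 1.00895.
So π ≈ 0.8948%.

0.89%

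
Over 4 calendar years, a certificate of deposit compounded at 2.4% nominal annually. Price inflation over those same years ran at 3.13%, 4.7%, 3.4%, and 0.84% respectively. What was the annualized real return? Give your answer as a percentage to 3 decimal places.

Cumulative inflation factor: 1.0313 × 1.047 × 1.034 × 1.0084 ≈ 1.12586.
Nominal growth factor: 1.09951. Real growth factor = 1.09951 / 1.12586 ≈ 0.97660.
Annualized: 0.97660^(1/4) − 1 ≈ -0.00590.

-0.590%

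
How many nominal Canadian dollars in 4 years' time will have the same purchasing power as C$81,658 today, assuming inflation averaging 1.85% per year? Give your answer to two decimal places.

C$87,870.45

Cumulative price-level factor: (1+1.85%)^4 ≈ 1.0760789436.
The nominal amount required is C$81,658 scaled up by that factor.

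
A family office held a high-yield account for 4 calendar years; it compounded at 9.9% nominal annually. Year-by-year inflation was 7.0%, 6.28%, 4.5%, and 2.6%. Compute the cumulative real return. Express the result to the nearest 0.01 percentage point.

19.64%

Cumulative inflation factor: 1.070 × 1.0628 × 1.045 × 1.026 ≈ 1.21927.
Nominal growth factor: 1.45878. Real growth factor = 1.45878 / 1.21927 ≈ 1.19644.
Total real return ≈ 19.6442%.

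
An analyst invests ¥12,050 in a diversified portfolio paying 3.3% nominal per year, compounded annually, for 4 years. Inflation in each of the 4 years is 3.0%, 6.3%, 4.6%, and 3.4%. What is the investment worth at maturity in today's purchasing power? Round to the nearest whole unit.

Nominal value at maturity: ¥12,050 × (1 + 3.3%)^4 ≈ ¥13,721.
Price-level factor over 4 years: 1.030 × 1.063 × 1.046 × 1.034 ≈ 1.1841936080.
Dividing the nominal maturity value by the price-level factor gives the value in today's money.

¥11,587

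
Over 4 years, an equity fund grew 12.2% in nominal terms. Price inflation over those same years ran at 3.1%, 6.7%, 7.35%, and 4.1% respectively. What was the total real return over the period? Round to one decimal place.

-8.7%

Cumulative inflation factor: 1.031 × 1.067 × 1.0735 × 1.041 ≈ 1.22935.
Nominal growth factor: 1.12200. Real growth factor = 1.12200 / 1.22935 ≈ 0.91268.
Total real return ≈ -8.7323%.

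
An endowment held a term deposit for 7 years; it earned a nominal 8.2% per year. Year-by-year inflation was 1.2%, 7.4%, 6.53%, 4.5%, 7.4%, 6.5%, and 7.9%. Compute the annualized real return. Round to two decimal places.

2.18%

Cumulative inflation factor: 1.012 × 1.074 × 1.0653 × 1.045 × 1.074 × 1.065 × 1.079 ≈ 1.49330.
Nominal growth factor: 1.73616. Real growth factor = 1.73616 / 1.49330 ≈ 1.16263.
Annualized: 1.16263^(1/7) − 1 ≈ 0.02176.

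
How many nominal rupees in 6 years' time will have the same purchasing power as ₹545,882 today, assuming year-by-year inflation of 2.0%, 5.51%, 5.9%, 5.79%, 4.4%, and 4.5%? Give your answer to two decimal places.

Cumulative price-level factor: 1.020 × 1.0551 × 1.059 × 1.0579 × 1.044 × 1.045 ≈ 1.3153797786.
Multiplying ₹545,882 by the price-level factor gives the future nominal sum.

₹718,042.14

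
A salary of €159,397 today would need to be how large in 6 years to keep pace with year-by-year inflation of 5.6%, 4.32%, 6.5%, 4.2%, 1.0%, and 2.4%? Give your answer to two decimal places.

Cumulative price-level factor: 1.056 × 1.0432 × 1.065 × 1.042 × 1.010 × 1.024 ≈ 1.2643582705.
The nominal amount required is €159,397 scaled up by that factor.

€201,534.92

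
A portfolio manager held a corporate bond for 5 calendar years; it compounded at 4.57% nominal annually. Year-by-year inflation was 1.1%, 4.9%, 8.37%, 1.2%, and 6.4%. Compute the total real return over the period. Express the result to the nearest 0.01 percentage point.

1.04%

Cumulative inflation factor: 1.011 × 1.049 × 1.0837 × 1.012 × 1.064 ≈ 1.23754.
Nominal growth factor: 1.25036. Real growth factor = 1.25036 / 1.23754 ≈ 1.01036.
Total real return ≈ 1.0364%.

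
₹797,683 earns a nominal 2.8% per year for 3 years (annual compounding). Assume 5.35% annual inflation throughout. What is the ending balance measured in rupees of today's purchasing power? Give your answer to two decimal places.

₹741,149.91

Nominal value at maturity: ₹797,683 × (1 + 2.8%)^3 ≈ ₹866,582.03.
Price-level factor over 3 years: (1 + 5.35%)^3 ≈ 1.1692398804.
The maturity value deflated by that factor is the answer in today's purchasing power.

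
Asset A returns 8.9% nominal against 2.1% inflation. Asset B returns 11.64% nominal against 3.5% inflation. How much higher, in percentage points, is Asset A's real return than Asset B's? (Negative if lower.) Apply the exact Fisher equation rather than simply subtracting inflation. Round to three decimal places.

-1.205

Asset A real return: 1.089/1.021 − 1 = 6.6601%.
Asset B real return: 1.1164/1.035 − 1 = 7.8647%.
Difference: 6.6601 − 7.8647 = -1.2046 pp.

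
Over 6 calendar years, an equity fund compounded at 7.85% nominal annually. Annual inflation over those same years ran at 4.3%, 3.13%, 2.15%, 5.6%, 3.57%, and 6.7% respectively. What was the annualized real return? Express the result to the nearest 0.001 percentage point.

3.473%

Cumulative inflation factor: 1.043 × 1.0313 × 1.0215 × 1.056 × 1.0357 × 1.067 ≈ 1.28224.
Nominal growth factor: 1.57370. Real growth factor = 1.57370 / 1.28224 ≈ 1.22730.
Annualized: 1.22730^(1/6) − 1 ≈ 0.03473.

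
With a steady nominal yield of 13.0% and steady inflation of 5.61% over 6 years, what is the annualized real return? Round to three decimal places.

With constant rates the annual real return is the same each year: (1+13.0%)/(1+5.61%) − 1 = 0.06997.

6.997%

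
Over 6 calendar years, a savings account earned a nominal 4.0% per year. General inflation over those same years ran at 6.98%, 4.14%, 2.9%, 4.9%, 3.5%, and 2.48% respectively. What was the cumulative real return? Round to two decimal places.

Cumulative inflation factor: 1.0698 × 1.0414 × 1.029 × 1.049 × 1.035 × 1.0248 ≈ 1.27553.
Nominal growth factor: 1.26532. Real growth factor = 1.26532 / 1.27553 ≈ 0.99200.
Total real return ≈ -0.8005%.

-0.80%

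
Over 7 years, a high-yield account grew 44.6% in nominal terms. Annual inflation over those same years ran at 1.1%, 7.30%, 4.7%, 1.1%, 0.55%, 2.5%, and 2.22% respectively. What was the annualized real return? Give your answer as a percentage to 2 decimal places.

Cumulative inflation factor: 1.011 × 1.0730 × 1.047 × 1.011 × 1.0055 × 1.025 × 1.0222 ≈ 1.20974.
Nominal growth factor: 1.44600. Real growth factor = 1.44600 / 1.20974 ≈ 1.19530.
Annualized: 1.19530^(1/7) − 1 ≈ 0.02581.

2.58%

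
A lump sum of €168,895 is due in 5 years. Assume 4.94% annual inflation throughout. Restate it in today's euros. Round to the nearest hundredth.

Price-level factor over 5 years: (1 + 4.94%)^5 ≈ 1.2726392088.
Purchasing power today: €168,895 divided by that factor.

€132,712.40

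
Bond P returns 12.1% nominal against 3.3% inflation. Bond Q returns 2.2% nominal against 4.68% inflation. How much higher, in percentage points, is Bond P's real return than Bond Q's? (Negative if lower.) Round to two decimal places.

10.89

Bond P real return: 1.121/1.033 − 1 = 8.519%.
Bond Q real return: 1.022/1.0468 − 1 = -2.369%.
Difference: 8.519 − (-2.369) = 10.888 pp.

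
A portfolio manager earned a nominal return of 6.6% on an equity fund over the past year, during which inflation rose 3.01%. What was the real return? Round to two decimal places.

3.49%

Real return via the Fisher equation: (1 + 6.6%)/(1 + 3.01%) − 1 = 1.066/1.0301 − 1 ≈ 0.03485.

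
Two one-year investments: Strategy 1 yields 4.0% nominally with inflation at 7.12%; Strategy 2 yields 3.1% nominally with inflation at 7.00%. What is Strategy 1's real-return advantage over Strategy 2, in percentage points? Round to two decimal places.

Strategy 1 real return: 1.040/1.0712 − 1 = -2.913%.
Strategy 2 real return: 1.031/1.0700 − 1 = -3.645%.
Difference: -2.913 − (-3.645) = 0.732 pp.

0.73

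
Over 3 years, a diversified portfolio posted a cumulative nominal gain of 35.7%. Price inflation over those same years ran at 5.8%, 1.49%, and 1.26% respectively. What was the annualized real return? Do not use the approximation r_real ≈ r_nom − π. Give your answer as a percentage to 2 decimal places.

Cumulative inflation factor: 1.058 × 1.0149 × 1.0126 ≈ 1.08729.
Nominal growth factor: 1.35700. Real growth factor = 1.35700 / 1.08729 ≈ 1.24805.
Annualized: 1.24805^(1/3) − 1 ≈ 0.07666.

7.67%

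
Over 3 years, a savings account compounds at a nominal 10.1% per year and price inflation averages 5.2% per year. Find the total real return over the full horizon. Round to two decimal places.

The annual real rate is (1+10.1%)/(1+5.2%) − 1 = 4.6578%.
Compounded over 3 years: (1 + 0.046578)^3 − 1 ≈ 0.14634.

14.63%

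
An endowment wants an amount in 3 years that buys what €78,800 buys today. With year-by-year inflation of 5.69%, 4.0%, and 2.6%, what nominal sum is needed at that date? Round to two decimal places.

€88,867.06

Cumulative price-level factor: 1.0569 × 1.040 × 1.026 = 1.127754576.
The nominal amount required is €78,800 scaled up by that factor.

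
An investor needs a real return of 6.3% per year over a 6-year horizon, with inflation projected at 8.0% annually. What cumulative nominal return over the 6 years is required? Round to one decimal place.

Required annual nominal rate: (1+6.3%)(1+8.0%) − 1 = 14.804%.
Cumulative over 6 years: (1 + 0.14804)^6 − 1 ≈ 1.28951.

129.0%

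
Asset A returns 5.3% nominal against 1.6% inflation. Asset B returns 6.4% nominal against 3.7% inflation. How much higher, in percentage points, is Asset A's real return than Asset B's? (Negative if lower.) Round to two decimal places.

1.04

Asset A real return: 1.053/1.016 − 1 = 3.642%.
Asset B real return: 1.064/1.037 − 1 = 2.604%.
Difference: 3.642 − 2.604 = 1.038 pp.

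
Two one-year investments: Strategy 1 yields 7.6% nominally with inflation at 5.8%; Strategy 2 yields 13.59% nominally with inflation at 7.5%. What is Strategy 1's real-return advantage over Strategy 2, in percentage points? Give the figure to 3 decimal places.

-3.964

Strategy 1 real return: 1.076/1.058 − 1 = 1.7013%.
Strategy 2 real return: 1.1359/1.075 − 1 = 5.6651%.
Difference: 1.7013 − 5.6651 = -3.9638 pp.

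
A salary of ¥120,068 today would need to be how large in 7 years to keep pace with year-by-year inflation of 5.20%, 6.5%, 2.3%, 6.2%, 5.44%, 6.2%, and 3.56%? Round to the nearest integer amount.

Cumulative price-level factor: 1.0520 × 1.065 × 1.023 × 1.062 × 1.0544 × 1.062 × 1.0356 ≈ 1.4115213576.
Multiplying ¥120,068 by the price-level factor gives the future nominal sum.

¥169,479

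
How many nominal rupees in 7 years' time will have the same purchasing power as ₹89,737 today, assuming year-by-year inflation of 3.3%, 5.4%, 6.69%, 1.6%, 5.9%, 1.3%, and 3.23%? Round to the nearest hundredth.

₹117,284.67

Cumulative price-level factor: 1.033 × 1.054 × 1.0669 × 1.016 × 1.059 × 1.013 × 1.0323 ≈ 1.3069822463.
Multiplying ₹89,737 by the price-level factor gives the future nominal sum.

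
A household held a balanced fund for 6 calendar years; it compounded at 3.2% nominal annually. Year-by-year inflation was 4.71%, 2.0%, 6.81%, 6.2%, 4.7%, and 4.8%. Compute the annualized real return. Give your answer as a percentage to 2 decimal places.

Cumulative inflation factor: 1.0471 × 1.020 × 1.0681 × 1.062 × 1.047 × 1.048 ≈ 1.32933.
Nominal growth factor: 1.20803. Real growth factor = 1.20803 / 1.32933 ≈ 0.90875.
Annualized: 0.90875^(1/6) − 1 ≈ -0.01582.

-1.58%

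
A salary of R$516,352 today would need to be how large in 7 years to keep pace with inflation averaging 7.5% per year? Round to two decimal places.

R$856,653.34

Cumulative price-level factor: (1+7.5%)^7 ≈ 1.6590491401.
Multiplying R$516,352 by the price-level factor gives the future nominal sum.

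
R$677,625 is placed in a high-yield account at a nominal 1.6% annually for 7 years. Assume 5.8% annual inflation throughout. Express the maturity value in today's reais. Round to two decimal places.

Nominal value at maturity: R$677,625 × (1 + 1.6%)^7 ≈ R$757,260.63.
Price-level factor over 7 years: (1 + 5.8%)^7 ≈ 1.4838830495.
Dividing the nominal maturity value by the price-level factor gives the value in today's money.

R$510,323.66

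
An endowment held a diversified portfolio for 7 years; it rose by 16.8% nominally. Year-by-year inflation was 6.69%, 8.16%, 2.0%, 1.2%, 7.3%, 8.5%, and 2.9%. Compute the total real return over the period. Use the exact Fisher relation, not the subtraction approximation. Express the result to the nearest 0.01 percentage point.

-18.15%

Cumulative inflation factor: 1.0669 × 1.0816 × 1.020 × 1.012 × 1.073 × 1.085 × 1.029 ≈ 1.42697.
Nominal growth factor: 1.16800. Real growth factor = 1.16800 / 1.42697 ≈ 0.81852.
Total real return ≈ -18.1484%.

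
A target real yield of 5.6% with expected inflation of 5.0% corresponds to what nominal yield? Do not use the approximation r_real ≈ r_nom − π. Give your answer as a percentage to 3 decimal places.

10.880%

By the Fisher equation, 1 + r_nom = (1 + 5.6%)(1 + 5.0%) = 1.056 × 1.050 = 1.1088.
So r_nom = 10.88%.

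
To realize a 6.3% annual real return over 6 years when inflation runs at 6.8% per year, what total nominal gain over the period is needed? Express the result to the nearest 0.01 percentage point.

114.11%

Required annual nominal rate: (1+6.3%)(1+6.8%) − 1 = 13.5284%.
Cumulative over 6 years: (1 + 0.135284)^6 − 1 ≈ 1.14105.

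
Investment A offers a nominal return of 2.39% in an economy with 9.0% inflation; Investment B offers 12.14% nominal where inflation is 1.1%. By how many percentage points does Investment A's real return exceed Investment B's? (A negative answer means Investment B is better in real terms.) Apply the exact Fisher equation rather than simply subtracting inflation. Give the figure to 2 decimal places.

-16.98

Investment A real return: 1.0239/1.090 − 1 = -6.064%.
Investment B real return: 1.1214/1.011 − 1 = 10.920%.
Difference: -6.064 − 10.920 = -16.984 pp.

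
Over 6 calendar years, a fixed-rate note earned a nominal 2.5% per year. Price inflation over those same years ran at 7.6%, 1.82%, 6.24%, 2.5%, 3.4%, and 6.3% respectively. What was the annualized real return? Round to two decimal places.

-2.03%

Cumulative inflation factor: 1.076 × 1.0182 × 1.0624 × 1.025 × 1.034 × 1.063 ≈ 1.31133.
Nominal growth factor: 1.15969. Real growth factor = 1.15969 / 1.31133 ≈ 0.88437.
Annualized: 0.88437^(1/6) − 1 ≈ -0.02027.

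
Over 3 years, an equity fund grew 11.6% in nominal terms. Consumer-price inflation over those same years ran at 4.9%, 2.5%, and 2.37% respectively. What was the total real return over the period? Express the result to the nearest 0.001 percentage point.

Cumulative inflation factor: 1.049 × 1.025 × 1.0237 ≈ 1.10071.
Nominal growth factor: 1.11600. Real growth factor = 1.11600 / 1.10071 ≈ 1.01389.
Total real return ≈ 1.3893%.

1.389%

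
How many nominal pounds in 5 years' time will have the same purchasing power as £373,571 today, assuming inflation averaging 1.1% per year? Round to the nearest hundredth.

Cumulative price-level factor: (1+1.1%)^5 ≈ 1.0562233834.
Multiplying £373,571 by the price-level factor gives the future nominal sum.

£394,574.43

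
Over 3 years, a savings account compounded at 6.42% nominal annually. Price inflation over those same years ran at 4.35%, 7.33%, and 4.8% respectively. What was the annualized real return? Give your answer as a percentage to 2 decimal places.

0.89%

Cumulative inflation factor: 1.0435 × 1.0733 × 1.048 ≈ 1.17375.
Nominal growth factor: 1.20523. Real growth factor = 1.20523 / 1.17375 ≈ 1.02682.
Annualized: 1.02682^(1/3) − 1 ≈ 0.00886.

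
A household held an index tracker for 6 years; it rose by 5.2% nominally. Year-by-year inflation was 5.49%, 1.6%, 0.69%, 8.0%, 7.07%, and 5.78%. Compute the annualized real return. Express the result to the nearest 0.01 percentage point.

-3.71%

Cumulative inflation factor: 1.0549 × 1.016 × 1.0069 × 1.080 × 1.0707 × 1.0578 ≈ 1.32004.
Nominal growth factor: 1.05200. Real growth factor = 1.05200 / 1.32004 ≈ 0.79695.
Annualized: 0.79695^(1/6) − 1 ≈ -0.03712.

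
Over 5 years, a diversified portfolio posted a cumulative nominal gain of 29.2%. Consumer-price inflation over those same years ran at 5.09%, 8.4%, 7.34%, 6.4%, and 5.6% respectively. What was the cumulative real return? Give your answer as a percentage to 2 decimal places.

Cumulative inflation factor: 1.0509 × 1.084 × 1.0734 × 1.064 × 1.056 ≈ 1.37391.
Nominal growth factor: 1.29200. Real growth factor = 1.29200 / 1.37391 ≈ 0.94038.
Total real return ≈ -5.9617%.

-5.96%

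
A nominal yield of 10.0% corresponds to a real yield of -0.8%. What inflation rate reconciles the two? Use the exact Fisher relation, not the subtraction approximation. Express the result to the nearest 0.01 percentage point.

10.89%

From (1+r_nom) = (1+r_real)(1+π), we get 1+π = (1 + 10.0%)/(1 − 0.8%) = 1.100/0.992 ≈ 1.10887.
So π ≈ 10.8871%.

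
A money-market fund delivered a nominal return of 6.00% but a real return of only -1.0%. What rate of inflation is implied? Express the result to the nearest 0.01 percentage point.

From (1+r_nom) = (1+r_real)(1+π), we get 1+π = (1 + 6.00%)/(1 − 1.0%) = 1.0600/0.990 ≈ 1.07071.
So π ≈ 7.0707%.

7.07%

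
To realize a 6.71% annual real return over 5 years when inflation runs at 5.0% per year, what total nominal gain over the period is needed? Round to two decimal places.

Required annual nominal rate: (1+6.71%)(1+5.0%) − 1 = 12.0455%.
Cumulative over 5 years: (1 + 0.120455)^5 − 1 ≈ 0.76592.

76.59%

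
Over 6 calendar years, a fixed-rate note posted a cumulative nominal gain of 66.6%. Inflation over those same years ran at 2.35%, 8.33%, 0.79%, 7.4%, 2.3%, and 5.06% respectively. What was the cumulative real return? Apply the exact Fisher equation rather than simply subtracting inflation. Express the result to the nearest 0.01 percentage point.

Cumulative inflation factor: 1.0235 × 1.0833 × 1.0079 × 1.074 × 1.023 × 1.0506 ≈ 1.28995.
Nominal growth factor: 1.66600. Real growth factor = 1.66600 / 1.28995 ≈ 1.29153.
Total real return ≈ 29.1527%.

29.15%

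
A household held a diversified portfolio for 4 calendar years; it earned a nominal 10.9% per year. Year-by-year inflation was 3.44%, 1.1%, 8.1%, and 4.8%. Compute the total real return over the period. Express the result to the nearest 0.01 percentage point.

Cumulative inflation factor: 1.0344 × 1.011 × 1.081 × 1.048 ≈ 1.18475.
Nominal growth factor: 1.51261. Real growth factor = 1.51261 / 1.18475 ≈ 1.27673.
Total real return ≈ 27.6731%.

27.67%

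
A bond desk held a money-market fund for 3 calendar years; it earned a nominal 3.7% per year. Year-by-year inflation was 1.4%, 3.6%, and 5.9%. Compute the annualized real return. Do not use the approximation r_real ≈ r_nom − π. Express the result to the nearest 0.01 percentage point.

Cumulative inflation factor: 1.014 × 1.036 × 1.059 ≈ 1.11248.
Nominal growth factor: 1.11516. Real growth factor = 1.11516 / 1.11248 ≈ 1.00240.
Annualized: 1.00240^(1/3) − 1 ≈ 0.00080.

0.08%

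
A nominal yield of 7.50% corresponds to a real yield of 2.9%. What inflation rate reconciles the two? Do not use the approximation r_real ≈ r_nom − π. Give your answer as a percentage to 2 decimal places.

From (1+r_nom) = (1+r_real)(1+π), we get 1+π = (1 + 7.50%)/(1 + 2.9%) = 1.0750/1.029 ≈ 1.04470.
So π ≈ 4.4704%.

4.47%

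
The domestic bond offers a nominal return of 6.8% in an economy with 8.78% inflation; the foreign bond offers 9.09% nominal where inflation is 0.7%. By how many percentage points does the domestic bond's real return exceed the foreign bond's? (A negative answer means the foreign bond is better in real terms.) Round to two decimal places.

The domestic bond real return: 1.068/1.0878 − 1 = -1.820%.
The foreign bond real return: 1.0909/1.007 − 1 = 8.332%.
Difference: -1.820 − 8.332 = -10.152 pp.

-10.15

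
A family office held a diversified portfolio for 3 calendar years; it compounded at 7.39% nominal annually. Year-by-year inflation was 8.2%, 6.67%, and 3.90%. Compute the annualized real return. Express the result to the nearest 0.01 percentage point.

Cumulative inflation factor: 1.082 × 1.0667 × 1.0390 ≈ 1.19918.
Nominal growth factor: 1.23849. Real growth factor = 1.23849 / 1.19918 ≈ 1.03278.
Annualized: 1.03278^(1/3) − 1 ≈ 0.01081.

1.08%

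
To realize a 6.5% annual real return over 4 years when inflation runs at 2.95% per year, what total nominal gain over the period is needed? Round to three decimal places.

Required annual nominal rate: (1+6.5%)(1+2.95%) − 1 = 9.64175%.
Cumulative over 4 years: (1 + 0.0964175)^4 − 1 ≈ 0.44512.

44.512%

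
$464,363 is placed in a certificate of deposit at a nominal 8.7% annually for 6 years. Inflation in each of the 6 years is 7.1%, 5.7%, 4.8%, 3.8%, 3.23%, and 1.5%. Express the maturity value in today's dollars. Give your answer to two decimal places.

Nominal value at maturity: $464,363 × (1 + 8.7%)^6 ≈ $766,010.76.
Price-level factor over 6 years: 1.071 × 1.057 × 1.048 × 1.038 × 1.0323 × 1.015 ≈ 1.2903129734.
The maturity value deflated by that factor is the answer in today's purchasing power.

$593,662.76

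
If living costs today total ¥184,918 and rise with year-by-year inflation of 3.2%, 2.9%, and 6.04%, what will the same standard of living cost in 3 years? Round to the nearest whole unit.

¥208,230

Cumulative price-level factor: 1.032 × 1.029 × 1.0604 = 1.1260684512.
Multiplying ¥184,918 by the price-level factor gives the future nominal sum.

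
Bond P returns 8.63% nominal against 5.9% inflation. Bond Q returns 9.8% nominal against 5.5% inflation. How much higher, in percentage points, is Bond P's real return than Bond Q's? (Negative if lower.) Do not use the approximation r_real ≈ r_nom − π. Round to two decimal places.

Bond P real return: 1.0863/1.059 − 1 = 2.578%.
Bond Q real return: 1.098/1.055 − 1 = 4.076%.
Difference: 2.578 − 4.076 = -1.498 pp.

-1.50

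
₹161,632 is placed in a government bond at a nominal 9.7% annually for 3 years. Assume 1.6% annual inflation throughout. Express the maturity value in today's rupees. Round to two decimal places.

Nominal value at maturity: ₹161,632 × (1 + 9.7%)^3 ≈ ₹213,376.82.
Price-level factor over 3 years: (1 + 1.6%)^3 = 1.048772096.
Dividing the nominal maturity value by the price-level factor gives the value in today's money.

₹203,453.94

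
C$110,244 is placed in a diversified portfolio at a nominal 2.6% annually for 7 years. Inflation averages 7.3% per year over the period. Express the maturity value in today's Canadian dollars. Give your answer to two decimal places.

C$80,572.80

Nominal value at maturity: C$110,244 × (1 + 2.6%)^7 ≈ C$131,943.04.
Price-level factor over 7 years: (1 + 7.3%)^7 ≈ 1.6375631383.
The maturity value deflated by that factor is the answer in today's purchasing power.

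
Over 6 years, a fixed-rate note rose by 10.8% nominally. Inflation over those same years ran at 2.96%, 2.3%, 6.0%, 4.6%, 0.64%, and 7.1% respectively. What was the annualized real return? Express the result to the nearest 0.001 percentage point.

Cumulative inflation factor: 1.0296 × 1.023 × 1.060 × 1.046 × 1.0064 × 1.071 ≈ 1.25876.
Nominal growth factor: 1.10800. Real growth factor = 1.10800 / 1.25876 ≈ 0.88023.
Annualized: 0.88023^(1/6) − 1 ≈ -0.02104.

-2.104%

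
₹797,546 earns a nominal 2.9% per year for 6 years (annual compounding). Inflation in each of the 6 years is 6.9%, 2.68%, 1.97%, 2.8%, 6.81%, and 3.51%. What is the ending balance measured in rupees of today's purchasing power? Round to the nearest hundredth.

Nominal value at maturity: ₹797,546 × (1 + 2.9%)^6 ≈ ₹946,777.63.
Price-level factor over 6 years: 1.069 × 1.0268 × 1.0197 × 1.028 × 1.0681 × 1.0351 ≈ 1.2721060639.
The maturity value deflated by that factor is the answer in today's purchasing power.

₹744,259.98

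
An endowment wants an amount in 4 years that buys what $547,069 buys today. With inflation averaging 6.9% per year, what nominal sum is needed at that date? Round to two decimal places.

Cumulative price-level factor: (1+6.9%)^4 ≈ 1.3059027031.
Multiplying $547,069 by the price-level factor gives the future nominal sum.

$714,418.89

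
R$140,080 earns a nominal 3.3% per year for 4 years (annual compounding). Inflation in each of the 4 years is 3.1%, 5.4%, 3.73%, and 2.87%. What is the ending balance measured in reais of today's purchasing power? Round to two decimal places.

Nominal value at maturity: R$140,080 × (1 + 3.3%)^4 ≈ R$159,506.15.
Price-level factor over 4 years: 1.031 × 1.054 × 1.0373 × 1.0287 ≈ 1.1595577794.
The maturity value deflated by that factor is the answer in today's purchasing power.

R$137,557.74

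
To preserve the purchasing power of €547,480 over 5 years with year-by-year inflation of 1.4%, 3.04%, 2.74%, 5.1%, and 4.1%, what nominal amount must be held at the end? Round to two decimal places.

€642,991.26

Cumulative price-level factor: 1.014 × 1.0304 × 1.0274 × 1.051 × 1.041 ≈ 1.1744561650.
Multiplying €547,480 by the price-level factor gives the future nominal sum.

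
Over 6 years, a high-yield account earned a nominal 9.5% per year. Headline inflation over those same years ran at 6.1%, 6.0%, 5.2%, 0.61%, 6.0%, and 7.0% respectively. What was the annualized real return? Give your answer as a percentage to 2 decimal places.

Cumulative inflation factor: 1.061 × 1.060 × 1.052 × 1.0061 × 1.060 × 1.070 ≈ 1.35011.
Nominal growth factor: 1.72379. Real growth factor = 1.72379 / 1.35011 ≈ 1.27678.
Annualized: 1.27678^(1/6) − 1 ≈ 0.04156.

4.16%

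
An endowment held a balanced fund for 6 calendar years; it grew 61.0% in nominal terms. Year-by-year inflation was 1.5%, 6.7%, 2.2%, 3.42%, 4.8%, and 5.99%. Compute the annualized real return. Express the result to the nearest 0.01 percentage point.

Cumulative inflation factor: 1.015 × 1.067 × 1.022 × 1.0342 × 1.048 × 1.0599 ≈ 1.27149.
Nominal growth factor: 1.61000. Real growth factor = 1.61000 / 1.27149 ≈ 1.26623.
Annualized: 1.26623^(1/6) − 1 ≈ 0.04013.

4.01%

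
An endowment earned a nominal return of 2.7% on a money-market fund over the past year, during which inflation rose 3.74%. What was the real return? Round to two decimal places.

Real return via the Fisher equation: (1 + 2.7%)/(1 + 3.74%) − 1 = 1.027/1.0374 − 1 ≈ -0.01003.

-1.00%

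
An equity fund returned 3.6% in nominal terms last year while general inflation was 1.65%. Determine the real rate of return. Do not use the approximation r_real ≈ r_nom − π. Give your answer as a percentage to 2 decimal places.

1.92%

Real return via the Fisher equation: (1 + 3.6%)/(1 + 1.65%) − 1 = 1.036/1.0165 − 1 ≈ 0.01918.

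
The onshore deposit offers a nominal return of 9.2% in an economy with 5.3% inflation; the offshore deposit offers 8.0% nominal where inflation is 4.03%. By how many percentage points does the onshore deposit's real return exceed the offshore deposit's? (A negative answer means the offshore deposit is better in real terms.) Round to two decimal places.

The onshore deposit real return: 1.092/1.053 − 1 = 3.704%.
The offshore deposit real return: 1.080/1.0403 − 1 = 3.816%.
Difference: 3.704 − 3.816 = -0.112 pp.

-0.11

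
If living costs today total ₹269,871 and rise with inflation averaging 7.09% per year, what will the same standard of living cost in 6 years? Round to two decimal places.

₹407,051.85

Cumulative price-level factor: (1+7.09%)^6 ≈ 1.5083200752.
The nominal amount required is ₹269,871 scaled up by that factor.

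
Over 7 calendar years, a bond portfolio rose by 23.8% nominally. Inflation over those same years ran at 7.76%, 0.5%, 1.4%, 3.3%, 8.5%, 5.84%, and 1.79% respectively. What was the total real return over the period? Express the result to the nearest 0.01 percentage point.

Cumulative inflation factor: 1.0776 × 1.005 × 1.014 × 1.033 × 1.085 × 1.0584 × 1.0179 ≈ 1.32601.
Nominal growth factor: 1.23800. Real growth factor = 1.23800 / 1.32601 ≈ 0.93363.
Total real return ≈ -6.6372%.

-6.64%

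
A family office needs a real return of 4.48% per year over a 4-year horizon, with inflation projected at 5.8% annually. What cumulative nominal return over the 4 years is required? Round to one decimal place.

Required annual nominal rate: (1+4.48%)(1+5.8%) − 1 = 10.53984%.
Cumulative over 4 years: (1 + 0.1053984)^4 − 1 ≈ 0.49305.

49.3%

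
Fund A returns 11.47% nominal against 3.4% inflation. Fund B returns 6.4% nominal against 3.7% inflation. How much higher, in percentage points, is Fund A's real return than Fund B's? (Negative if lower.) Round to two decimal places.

Fund A real return: 1.1147/1.034 − 1 = 7.805%.
Fund B real return: 1.064/1.037 − 1 = 2.604%.
Difference: 7.805 − 2.604 = 5.201 pp.

5.20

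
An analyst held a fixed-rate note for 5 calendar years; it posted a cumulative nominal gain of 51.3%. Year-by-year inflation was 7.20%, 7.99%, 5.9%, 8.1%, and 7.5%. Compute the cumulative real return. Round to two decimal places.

6.20%

Cumulative inflation factor: 1.0720 × 1.0799 × 1.059 × 1.081 × 1.075 ≈ 1.42465.
Nominal growth factor: 1.51300. Real growth factor = 1.51300 / 1.42465 ≈ 1.06201.
Total real return ≈ 6.2015%.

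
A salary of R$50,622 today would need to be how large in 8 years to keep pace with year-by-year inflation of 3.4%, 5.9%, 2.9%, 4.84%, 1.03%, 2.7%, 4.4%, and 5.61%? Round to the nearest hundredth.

Cumulative price-level factor: 1.034 × 1.059 × 1.029 × 1.0484 × 1.0103 × 1.027 × 1.044 × 1.0561 ≈ 1.3514040738.
Multiplying R$50,622 by the price-level factor gives the future nominal sum.

R$68,410.78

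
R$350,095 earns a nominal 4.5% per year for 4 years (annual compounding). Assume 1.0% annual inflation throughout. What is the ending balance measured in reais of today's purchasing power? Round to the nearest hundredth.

R$401,204.30

Nominal value at maturity: R$350,095 × (1 + 4.5%)^4 ≈ R$417,494.80.
Price-level factor over 4 years: (1 + 1.0%)^4 = 1.04060401.
The maturity value deflated by that factor is the answer in today's purchasing power.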